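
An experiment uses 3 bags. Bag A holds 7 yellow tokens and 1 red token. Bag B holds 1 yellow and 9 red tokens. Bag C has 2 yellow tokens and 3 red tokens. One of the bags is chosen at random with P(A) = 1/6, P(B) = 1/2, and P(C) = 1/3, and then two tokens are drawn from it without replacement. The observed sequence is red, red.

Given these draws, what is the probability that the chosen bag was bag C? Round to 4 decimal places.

Compute the likelihood of the observed sequence for each case: P(data | bag A) = (1/8)(0/7) = 0; P(data | bag B) = (9/10)(8/9) = 4/5; P(data | bag C) = (3/5)(2/4) = 3/10.
Multiplying each by its prior: 1/6 · 0 = 0, 1/2 · 4/5 = 2/5, 1/3 · 3/10 = 1/10; summing to 1/2.
Hence P(bag C | data) = (1/10) / (1/2) = 1/5.

0.2000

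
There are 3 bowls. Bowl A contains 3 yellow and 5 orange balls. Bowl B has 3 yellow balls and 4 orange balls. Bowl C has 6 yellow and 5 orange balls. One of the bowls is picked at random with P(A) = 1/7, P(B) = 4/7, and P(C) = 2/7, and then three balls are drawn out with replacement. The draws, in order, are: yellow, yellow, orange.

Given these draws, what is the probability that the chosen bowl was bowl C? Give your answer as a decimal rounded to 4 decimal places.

0.3476

Compute the likelihood of the observed sequence for each case: P(data | bowl A) = (3/8)(3/8)(5/8) = 0.087891; P(data | bowl B) = (3/7)(3/7)(4/7) = 0.10496; P(data | bowl C) = (6/11)(6/11)(5/11) = 0.13524.
The prior-weighted likelihoods are 1/7 · 0.087891 = 0.012556, 4/7 · 0.10496 = 0.059975, 2/7 · 0.13524 = 0.038639; summing to 0.11117.
Hence P(bowl C | data) = (0.038639) / (0.11117) = 0.34757.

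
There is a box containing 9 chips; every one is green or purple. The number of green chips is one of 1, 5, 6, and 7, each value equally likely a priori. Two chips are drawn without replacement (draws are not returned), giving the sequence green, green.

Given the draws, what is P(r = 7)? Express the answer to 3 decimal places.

For each hypothesis, P(data | H) works out to: P(data | r = 1) = (1/9)(0/8) = 0; P(data | r = 5) = (5/9)(4/8) = 5/18; P(data | r = 6) = (6/9)(5/8) = 5/12; P(data | r = 7) = (7/9)(6/8) = 7/12.
Weighting by the prior gives 1/4 · 0 = 0, 1/4 · 5/18 = 5/72, 1/4 · 5/12 = 5/48, 1/4 · 7/12 = 7/48; summing to 23/72.
Hence P(r = 7 | data) = (7/48) / (23/72) = 21/46.

0.457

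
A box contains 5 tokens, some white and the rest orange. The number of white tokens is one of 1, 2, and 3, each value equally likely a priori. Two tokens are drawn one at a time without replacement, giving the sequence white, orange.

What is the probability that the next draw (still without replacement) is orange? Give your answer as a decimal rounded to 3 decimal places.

The likelihood of the observed sequence under each hypothesis: P(data | r = 1) = (1/5)(4/4) = 1/5; P(data | r = 2) = (2/5)(3/4) = 3/10; P(data | r = 3) = (3/5)(2/4) = 3/10.
Weighting by the prior gives 1/3 · 1/5 = 1/15, 1/3 · 3/10 = 1/10, 1/3 · 3/10 = 1/10; with total 4/15.
Dividing through by the total gives posterior P(r = 1 | data) = 1/4, P(r = 2 | data) = 3/8, P(r = 3 | data) = 3/8.
The predictive probability is P(orange next | data) = (1)(1/4) + (2/3)(3/8) + (1/3)(3/8) = 5/8.

0.625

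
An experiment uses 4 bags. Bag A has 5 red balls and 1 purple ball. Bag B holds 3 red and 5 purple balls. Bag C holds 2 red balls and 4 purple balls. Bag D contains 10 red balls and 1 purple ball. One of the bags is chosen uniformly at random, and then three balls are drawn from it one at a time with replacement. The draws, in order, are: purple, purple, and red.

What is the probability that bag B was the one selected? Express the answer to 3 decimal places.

The likelihood of the observed sequence under each hypothesis: P(data | bag A) = (1/6)(1/6)(5/6) = 0.023148; P(data | bag B) = (5/8)(5/8)(3/8) = 0.14648; P(data | bag C) = (4/6)(4/6)(2/6) = 0.14815; P(data | bag D) = (1/11)(1/11)(10/11) = 0.0075131.
Weighting by the prior gives 1/4 · 0.023148 = 0.005787, 1/4 · 0.14648 = 0.036621, 1/4 · 0.14815 = 0.037037, 1/4 · 0.0075131 = 0.0018783; summing to 0.081323.
Hence P(bag B | data) = (0.036621) / (0.081323) = 0.45031.

0.450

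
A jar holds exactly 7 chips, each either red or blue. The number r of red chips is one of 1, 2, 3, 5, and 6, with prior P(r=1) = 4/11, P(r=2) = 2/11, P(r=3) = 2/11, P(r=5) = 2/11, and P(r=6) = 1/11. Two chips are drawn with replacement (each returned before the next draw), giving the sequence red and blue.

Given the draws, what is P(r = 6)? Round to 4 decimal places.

0.0638

Compute the likelihood of the observed sequence for each case: P(data | r = 1) = (1/7)(6/7) = 6/49; P(data | r = 2) = (2/7)(5/7) = 10/49; P(data | r = 3) = (3/7)(4/7) = 12/49; P(data | r = 5) = (5/7)(2/7) = 10/49; P(data | r = 6) = (6/7)(1/7) = 6/49.
The prior-weighted likelihoods are 4/11 · 6/49 = 24/539, 2/11 · 10/49 = 20/539, 2/11 · 12/49 = 24/539, 2/11 · 10/49 = 20/539, 1/11 · 6/49 = 6/539; with total 94/539.
So P(r = 6 | data) = (6/539) / (94/539) = 3/47.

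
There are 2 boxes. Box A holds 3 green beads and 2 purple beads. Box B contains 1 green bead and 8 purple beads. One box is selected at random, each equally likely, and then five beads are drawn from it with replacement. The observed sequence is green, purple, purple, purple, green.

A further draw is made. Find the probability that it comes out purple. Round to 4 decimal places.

0.5337

The likelihood of the observed sequence under each hypothesis: P(data | box A) = (3/5)(2/5)(2/5)(2/5)(3/5) = 0.02304; P(data | box B) = (1/9)(8/9)(8/9)(8/9)(1/9) = 0.0086708.
The prior-weighted likelihoods are 1/2 · 0.02304 = 0.01152, 1/2 · 0.0086708 = 0.0043354; these sum to 0.015855.
Dividing through by the total gives posterior P(box A | data) = 0.72657, P(box B | data) = 0.27343.
So P(purple next | data) = Σ P(purple next | H) P(H | data) = (2/5)(0.72657) + (8/9)(0.27343) = 0.53368.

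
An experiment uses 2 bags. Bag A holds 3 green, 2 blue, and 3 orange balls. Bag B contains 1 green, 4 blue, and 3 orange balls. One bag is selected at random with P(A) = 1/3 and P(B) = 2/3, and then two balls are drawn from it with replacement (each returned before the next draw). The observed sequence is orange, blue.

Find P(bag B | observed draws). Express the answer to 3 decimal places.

0.800

For each hypothesis, P(data | H) works out to: P(data | bag A) = (3/8)(2/8) = 3/32; P(data | bag B) = (3/8)(4/8) = 3/16.
The prior-weighted likelihoods are 1/3 · 3/32 = 1/32, 2/3 · 3/16 = 1/8; with total 5/32.
So P(bag B | data) = (1/8) / (5/32) = 4/5.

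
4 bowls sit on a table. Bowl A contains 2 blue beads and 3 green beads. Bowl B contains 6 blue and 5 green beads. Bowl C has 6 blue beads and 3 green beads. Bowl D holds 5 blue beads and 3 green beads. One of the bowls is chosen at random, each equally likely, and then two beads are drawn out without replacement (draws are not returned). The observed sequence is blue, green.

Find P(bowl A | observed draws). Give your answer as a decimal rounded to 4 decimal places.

0.2751

For each hypothesis, P(data | H) works out to: P(data | bowl A) = (2/5)(3/4) = 0.3; P(data | bowl B) = (6/11)(5/10) = 0.27273; P(data | bowl C) = (6/9)(3/8) = 0.25; P(data | bowl D) = (5/8)(3/7) = 0.26786.
Weighting by the prior gives 1/4 · 0.3 = 0.075, 1/4 · 0.27273 = 0.068182, 1/4 · 0.25 = 0.0625, 1/4 · 0.26786 = 0.066964; summing to 0.27265.
So P(bowl A | data) = (0.075) / (0.27265) = 0.27508.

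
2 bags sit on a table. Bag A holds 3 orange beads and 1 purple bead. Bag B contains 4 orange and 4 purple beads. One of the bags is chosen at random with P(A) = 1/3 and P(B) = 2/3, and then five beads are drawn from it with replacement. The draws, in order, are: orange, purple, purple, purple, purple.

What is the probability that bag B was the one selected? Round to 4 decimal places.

0.9552

For each hypothesis, P(data | H) works out to: P(data | bag A) = (3/4)(1/4)(1/4)(1/4)(1/4) = 0.0029297; P(data | bag B) = (4/8)(4/8)(4/8)(4/8)(4/8) = 0.03125.
Multiplying each by its prior: 1/3 · 0.0029297 = 0.00097656, 2/3 · 0.03125 = 0.020833; these sum to 0.02181.
Therefore the posterior P(bag B | data) = (0.020833) / (0.02181) = 0.95522.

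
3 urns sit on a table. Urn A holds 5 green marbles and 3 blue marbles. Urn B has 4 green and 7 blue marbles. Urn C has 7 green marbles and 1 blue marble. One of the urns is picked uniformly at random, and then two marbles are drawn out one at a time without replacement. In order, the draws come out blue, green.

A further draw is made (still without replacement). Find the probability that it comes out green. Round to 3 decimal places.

0.600

Under each hypothesis, the probability of the observed sequence is: P(data | urn A) = (3/8)(5/7) = 0.26786; P(data | urn B) = (7/11)(4/10) = 0.25455; P(data | urn C) = (1/8)(7/7) = 0.125.
Weighting by the prior gives 1/3 · 0.26786 = 0.089286, 1/3 · 0.25455 = 0.084848, 1/3 · 0.125 = 0.041667; these sum to 0.2158.
Dividing through by the total gives posterior P(urn A | data) = 0.41374, P(urn B | data) = 0.39318, P(urn C | data) = 0.19308.
The predictive probability is P(green next | data) = (2/3)(0.41374) + (1/3)(0.39318) + (1)(0.19308) = 0.59997.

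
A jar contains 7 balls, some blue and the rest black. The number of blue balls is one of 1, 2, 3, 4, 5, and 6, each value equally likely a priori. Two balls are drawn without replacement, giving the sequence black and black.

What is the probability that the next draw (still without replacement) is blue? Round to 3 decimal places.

The likelihood of the observed sequence under each hypothesis: P(data | r = 1) = (6/7)(5/6) = 5/7; P(data | r = 2) = (5/7)(4/6) = 10/21; P(data | r = 3) = (4/7)(3/6) = 2/7; P(data | r = 4) = (3/7)(2/6) = 1/7; P(data | r = 5) = (2/7)(1/6) = 1/21; P(data | r = 6) = (1/7)(0/6) = 0.
The prior-weighted likelihoods are 1/6 · 5/7 = 5/42, 1/6 · 10/21 = 5/63, 1/6 · 2/7 = 1/21, 1/6 · 1/7 = 1/42, 1/6 · 1/21 = 1/126, 1/6 · 0 = 0; with total 5/18.
Dividing through by the total gives posterior P(r = 1 | data) = 3/7, P(r = 2 | data) = 2/7, P(r = 3 | data) = 6/35, P(r = 4 | data) = 3/35, P(r = 5 | data) = 1/35, P(r = 6 | data) = 0.
Averaging over the posterior, P(blue next | data) = (1/5)(3/7) + (2/5)(2/7) + (3/5)(6/35) + (4/5)(3/35) + (1)(1/35) = 2/5.

0.400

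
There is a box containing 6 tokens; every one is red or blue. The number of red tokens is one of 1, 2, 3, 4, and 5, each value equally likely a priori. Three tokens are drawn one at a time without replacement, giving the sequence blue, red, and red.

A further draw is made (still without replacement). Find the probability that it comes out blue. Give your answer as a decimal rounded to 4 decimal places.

For each hypothesis, P(data | H) works out to: P(data | r = 1) = (5/6)(1/5)(0/4) = 0; P(data | r = 2) = (4/6)(2/5)(1/4) = 1/15; P(data | r = 3) = (3/6)(3/5)(2/4) = 3/20; P(data | r = 4) = (2/6)(4/5)(3/4) = 1/5; P(data | r = 5) = (1/6)(5/5)(4/4) = 1/6.
Weighting by the prior gives 1/5 · 0 = 0, 1/5 · 1/15 = 1/75, 1/5 · 3/20 = 3/100, 1/5 · 1/5 = 1/25, 1/5 · 1/6 = 1/30; with total 7/60.
Dividing through by the total gives posterior P(r = 1 | data) = 0, P(r = 2 | data) = 4/35, P(r = 3 | data) = 9/35, P(r = 4 | data) = 12/35, P(r = 5 | data) = 2/7.
So P(blue next | data) = Σ P(blue next | H) P(H | data) = (1)(4/35) + (2/3)(9/35) + (1/3)(12/35) + (0)(2/7) = 2/5.

0.4000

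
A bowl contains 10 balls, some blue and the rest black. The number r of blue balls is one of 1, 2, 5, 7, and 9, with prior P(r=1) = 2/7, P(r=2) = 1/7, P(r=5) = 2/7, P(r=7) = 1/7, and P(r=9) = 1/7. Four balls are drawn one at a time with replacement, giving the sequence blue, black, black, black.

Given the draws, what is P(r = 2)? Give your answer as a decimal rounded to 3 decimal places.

Compute the likelihood of the observed sequence for each case: P(data | r = 1) = (1/10)(9/10)(9/10)(9/10) = 0.0729; P(data | r = 2) = (2/10)(8/10)(8/10)(8/10) = 0.1024; P(data | r = 5) = (5/10)(5/10)(5/10)(5/10) = 0.0625; P(data | r = 7) = (7/10)(3/10)(3/10)(3/10) = 0.0189; P(data | r = 9) = (9/10)(1/10)(1/10)(1/10) = 0.0009.
Multiplying each by its prior: 2/7 · 0.0729 = 0.020829, 1/7 · 0.1024 = 0.014629, 2/7 · 0.0625 = 0.017857, 1/7 · 0.0189 = 0.0027, 1/7 · 0.0009 = 0.00012857; summing to 0.056143.
Hence P(r = 2 | data) = (0.014629) / (0.056143) = 0.26056.

0.261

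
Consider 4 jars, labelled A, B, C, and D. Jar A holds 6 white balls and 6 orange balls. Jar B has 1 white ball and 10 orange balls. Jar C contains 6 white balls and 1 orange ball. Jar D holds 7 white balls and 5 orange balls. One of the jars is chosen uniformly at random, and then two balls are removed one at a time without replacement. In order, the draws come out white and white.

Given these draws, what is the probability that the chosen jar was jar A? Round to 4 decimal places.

Compute the likelihood of the observed sequence for each case: P(data | jar A) = (6/12)(5/11) = 5/22; P(data | jar B) = (1/11)(0/10) = 0; P(data | jar C) = (6/7)(5/6) = 5/7; P(data | jar D) = (7/12)(6/11) = 7/22.
Multiplying each by its prior: 1/4 · 5/22 = 5/88, 1/4 · 0 = 0, 1/4 · 5/7 = 5/28, 1/4 · 7/22 = 7/88; summing to 97/308.
Therefore the posterior P(jar A | data) = (5/88) / (97/308) = 35/194.

0.1804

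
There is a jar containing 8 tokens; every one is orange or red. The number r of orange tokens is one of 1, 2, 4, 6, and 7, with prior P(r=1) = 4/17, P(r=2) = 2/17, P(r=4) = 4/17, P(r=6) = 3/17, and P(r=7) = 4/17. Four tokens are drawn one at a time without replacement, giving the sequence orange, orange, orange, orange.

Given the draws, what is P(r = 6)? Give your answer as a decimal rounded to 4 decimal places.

Compute the likelihood of the observed sequence for each case: P(data | r = 1) = (1/8)(0/7) = 0; P(data | r = 2) = (2/8)(1/7)(0/6) = 0; P(data | r = 4) = (4/8)(3/7)(2/6)(1/5) = 1/70; P(data | r = 6) = (6/8)(5/7)(4/6)(3/5) = 3/14; P(data | r = 7) = (7/8)(6/7)(5/6)(4/5) = 1/2.
Multiplying each by its prior: 4/17 · 0 = 0, 2/17 · 0 = 0, 4/17 · 1/70 = 2/595, 3/17 · 3/14 = 9/238, 4/17 · 1/2 = 2/17; these sum to 27/170.
Therefore the posterior P(r = 6 | data) = (9/238) / (27/170) = 5/21.

0.2381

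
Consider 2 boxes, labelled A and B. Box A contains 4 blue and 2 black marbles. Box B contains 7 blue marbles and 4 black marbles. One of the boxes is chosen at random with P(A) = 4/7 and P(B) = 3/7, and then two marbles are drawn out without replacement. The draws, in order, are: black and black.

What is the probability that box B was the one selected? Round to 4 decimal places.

0.5510

Compute the likelihood of the observed sequence for each case: P(data | box A) = (2/6)(1/5) = 1/15; P(data | box B) = (4/11)(3/10) = 6/55.
Weighting by the prior gives 4/7 · 1/15 = 4/105, 3/7 · 6/55 = 18/385; these sum to 14/165.
Hence P(box B | data) = (18/385) / (14/165) = 27/49.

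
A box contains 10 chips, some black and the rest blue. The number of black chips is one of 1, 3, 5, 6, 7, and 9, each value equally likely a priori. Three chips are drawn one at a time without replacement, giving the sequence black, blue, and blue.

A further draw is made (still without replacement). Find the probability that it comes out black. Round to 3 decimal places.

Compute the likelihood of the observed sequence for each case: P(data | r = 1) = (1/10)(9/9)(8/8) = 0.1; P(data | r = 3) = (3/10)(7/9)(6/8) = 0.175; P(data | r = 5) = (5/10)(5/9)(4/8) = 0.13889; P(data | r = 6) = (6/10)(4/9)(3/8) = 0.1; P(data | r = 7) = (7/10)(3/9)(2/8) = 0.058333; P(data | r = 9) = (9/10)(1/9)(0/8) = 0.
Weighting by the prior gives 1/6 · 0.1 = 0.016667, 1/6 · 0.175 = 0.029167, 1/6 · 0.13889 = 0.023148, 1/6 · 0.1 = 0.016667, 1/6 · 0.058333 = 0.0097222, 1/6 · 0 = 0; summing to 0.09537.
Normalising, the posterior is P(r = 1 | data) = 0.17476, P(r = 3 | data) = 0.30583, P(r = 5 | data) = 0.24272, P(r = 6 | data) = 0.17476, P(r = 7 | data) = 0.10194, P(r = 9 | data) = 0.
The predictive probability is P(black next | data) = (0)(0.17476) + (2/7)(0.30583) + (4/7)(0.24272) + (5/7)(0.17476) + (6/7)(0.10194) = 0.43828.

0.438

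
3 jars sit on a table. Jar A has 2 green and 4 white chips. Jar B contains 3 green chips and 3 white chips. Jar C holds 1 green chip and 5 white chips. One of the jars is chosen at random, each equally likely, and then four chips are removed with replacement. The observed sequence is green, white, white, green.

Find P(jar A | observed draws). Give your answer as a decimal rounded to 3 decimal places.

The likelihood of the observed sequence under each hypothesis: P(data | jar A) = (2/6)(4/6)(4/6)(2/6) = 0.049383; P(data | jar B) = (3/6)(3/6)(3/6)(3/6) = 0.0625; P(data | jar C) = (1/6)(5/6)(5/6)(1/6) = 0.01929.
Multiplying each by its prior: 1/3 · 0.049383 = 0.016461, 1/3 · 0.0625 = 0.020833, 1/3 · 0.01929 = 0.00643; summing to 0.043724.
Hence P(jar A | data) = (0.016461) / (0.043724) = 0.37647.

0.376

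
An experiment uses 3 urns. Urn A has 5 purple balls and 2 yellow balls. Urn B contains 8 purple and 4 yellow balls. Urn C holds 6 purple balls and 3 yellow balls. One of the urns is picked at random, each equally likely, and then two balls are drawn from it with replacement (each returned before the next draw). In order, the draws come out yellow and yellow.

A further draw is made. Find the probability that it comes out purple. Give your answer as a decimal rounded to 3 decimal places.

Under each hypothesis, the probability of the observed sequence is: P(data | urn A) = (2/7)(2/7) = 0.081633; P(data | urn B) = (4/12)(4/12) = 0.11111; P(data | urn C) = (3/9)(3/9) = 0.11111.
Weighting by the prior gives 1/3 · 0.081633 = 0.027211, 1/3 · 0.11111 = 0.037037, 1/3 · 0.11111 = 0.037037; summing to 0.10128.
The posterior is then P(urn A | data) = 0.26866, P(urn B | data) = 0.36567, P(urn C | data) = 0.36567.
The predictive probability is P(purple next | data) = (5/7)(0.26866) + (2/3)(0.36567) + (2/3)(0.36567) = 0.67946.

0.679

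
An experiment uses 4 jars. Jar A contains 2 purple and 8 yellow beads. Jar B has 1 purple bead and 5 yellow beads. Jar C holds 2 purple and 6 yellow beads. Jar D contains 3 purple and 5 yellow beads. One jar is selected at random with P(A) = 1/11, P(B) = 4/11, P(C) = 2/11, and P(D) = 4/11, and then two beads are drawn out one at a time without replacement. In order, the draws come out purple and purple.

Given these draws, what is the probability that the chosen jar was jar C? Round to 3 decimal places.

Compute the likelihood of the observed sequence for each case: P(data | jar A) = (2/10)(1/9) = 1/45; P(data | jar B) = (1/6)(0/5) = 0; P(data | jar C) = (2/8)(1/7) = 1/28; P(data | jar D) = (3/8)(2/7) = 3/28.
The prior-weighted likelihoods are 1/11 · 1/45 = 1/495, 4/11 · 0 = 0, 2/11 · 1/28 = 1/154, 4/11 · 3/28 = 3/77; summing to 47/990.
So P(jar C | data) = (1/154) / (47/990) = 45/329.

0.137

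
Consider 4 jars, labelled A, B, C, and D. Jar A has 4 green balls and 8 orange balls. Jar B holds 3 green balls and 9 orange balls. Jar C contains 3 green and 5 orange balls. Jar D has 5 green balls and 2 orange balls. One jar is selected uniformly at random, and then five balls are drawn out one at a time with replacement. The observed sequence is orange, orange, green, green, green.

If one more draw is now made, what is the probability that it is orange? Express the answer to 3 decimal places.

For each hypothesis, P(data | H) works out to: P(data | jar A) = (8/12)(8/12)(4/12)(4/12)(4/12) = 0.016461; P(data | jar B) = (9/12)(9/12)(3/12)(3/12)(3/12) = 0.0087891; P(data | jar C) = (5/8)(5/8)(3/8)(3/8)(3/8) = 0.020599; P(data | jar D) = (2/7)(2/7)(5/7)(5/7)(5/7) = 0.02975.
Weighting by the prior gives 1/4 · 0.016461 = 0.0041152, 1/4 · 0.0087891 = 0.0021973, 1/4 · 0.020599 = 0.0051498, 1/4 · 0.02975 = 0.0074374; these sum to 0.0189.
Dividing through by the total gives posterior P(jar A | data) = 0.21774, P(jar B | data) = 0.11626, P(jar C | data) = 0.27248, P(jar D | data) = 0.39352.
The predictive probability is P(orange next | data) = (2/3)(0.21774) + (3/4)(0.11626) + (5/8)(0.27248) + (2/7)(0.39352) = 0.51509.

0.515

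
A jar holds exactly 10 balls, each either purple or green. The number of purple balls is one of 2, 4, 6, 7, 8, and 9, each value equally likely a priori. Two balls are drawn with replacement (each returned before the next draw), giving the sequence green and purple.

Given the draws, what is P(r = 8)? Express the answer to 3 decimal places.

0.145

The likelihood of the observed sequence under each hypothesis: P(data | r = 2) = (8/10)(2/10) = 4/25; P(data | r = 4) = (6/10)(4/10) = 6/25; P(data | r = 6) = (4/10)(6/10) = 6/25; P(data | r = 7) = (3/10)(7/10) = 21/100; P(data | r = 8) = (2/10)(8/10) = 4/25; P(data | r = 9) = (1/10)(9/10) = 9/100.
Weighting by the prior gives 1/6 · 4/25 = 2/75, 1/6 · 6/25 = 1/25, 1/6 · 6/25 = 1/25, 1/6 · 21/100 = 7/200, 1/6 · 4/25 = 2/75, 1/6 · 9/100 = 3/200; these sum to 11/60.
So P(r = 8 | data) = (2/75) / (11/60) = 8/55.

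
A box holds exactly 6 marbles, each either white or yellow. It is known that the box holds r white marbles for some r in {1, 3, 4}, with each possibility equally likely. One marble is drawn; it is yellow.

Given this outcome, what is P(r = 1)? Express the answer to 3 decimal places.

For each hypothesis, P(data | H) works out to: P(data | r = 1) = (5/6) = 5/6; P(data | r = 3) = (3/6) = 1/2; P(data | r = 4) = (2/6) = 1/3.
The prior-weighted likelihoods are 1/3 · 5/6 = 5/18, 1/3 · 1/2 = 1/6, 1/3 · 1/3 = 1/9; these sum to 5/9.
So P(r = 1 | data) = (5/18) / (5/9) = 1/2.

0.500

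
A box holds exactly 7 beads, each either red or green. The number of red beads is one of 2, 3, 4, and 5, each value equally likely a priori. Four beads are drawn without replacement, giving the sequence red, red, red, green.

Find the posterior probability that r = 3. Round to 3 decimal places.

For each hypothesis, P(data | H) works out to: P(data | r = 2) = (2/7)(1/6)(0/5) = 0; P(data | r = 3) = (3/7)(2/6)(1/5)(4/4) = 1/35; P(data | r = 4) = (4/7)(3/6)(2/5)(3/4) = 3/35; P(data | r = 5) = (5/7)(4/6)(3/5)(2/4) = 1/7.
Weighting by the prior gives 1/4 · 0 = 0, 1/4 · 1/35 = 1/140, 1/4 · 3/35 = 3/140, 1/4 · 1/7 = 1/28; summing to 9/140.
Therefore the posterior P(r = 3 | data) = (1/140) / (9/140) = 1/9.

0.111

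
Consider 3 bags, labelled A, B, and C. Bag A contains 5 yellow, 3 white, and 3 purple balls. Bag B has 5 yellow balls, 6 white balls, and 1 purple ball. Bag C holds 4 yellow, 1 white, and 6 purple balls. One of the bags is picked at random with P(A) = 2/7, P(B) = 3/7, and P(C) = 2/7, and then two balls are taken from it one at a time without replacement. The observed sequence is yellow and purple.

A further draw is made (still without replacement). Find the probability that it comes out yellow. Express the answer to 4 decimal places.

The likelihood of the observed sequence under each hypothesis: P(data | bag A) = (5/11)(3/10) = 0.13636; P(data | bag B) = (5/12)(1/11) = 0.037879; P(data | bag C) = (4/11)(6/10) = 0.21818.
Multiplying each by its prior: 2/7 · 0.13636 = 0.038961, 3/7 · 0.037879 = 0.016234, 2/7 · 0.21818 = 0.062338; these sum to 0.11753.
Normalising, the posterior is P(bag A | data) = 0.33149, P(bag B | data) = 0.13812, P(bag C | data) = 0.53039.
So P(yellow next | data) = Σ P(yellow next | H) P(H | data) = (4/9)(0.33149) + (2/5)(0.13812) + (1/3)(0.53039) = 0.37937.

0.3794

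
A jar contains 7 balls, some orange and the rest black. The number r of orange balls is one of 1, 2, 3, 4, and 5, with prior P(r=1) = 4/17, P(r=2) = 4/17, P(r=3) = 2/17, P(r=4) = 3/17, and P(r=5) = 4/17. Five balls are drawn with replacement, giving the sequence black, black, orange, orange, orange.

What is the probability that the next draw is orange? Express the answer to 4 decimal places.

0.5483

Under each hypothesis, the probability of the observed sequence is: P(data | r = 1) = (6/7)(6/7)(1/7)(1/7)(1/7) = 0.002142; P(data | r = 2) = (5/7)(5/7)(2/7)(2/7)(2/7) = 0.0119; P(data | r = 3) = (4/7)(4/7)(3/7)(3/7)(3/7) = 0.025704; P(data | r = 4) = (3/7)(3/7)(4/7)(4/7)(4/7) = 0.034271; P(data | r = 5) = (2/7)(2/7)(5/7)(5/7)(5/7) = 0.02975.
The prior-weighted likelihoods are 4/17 · 0.002142 = 0.00050399, 4/17 · 0.0119 = 0.0028, 2/17 · 0.025704 = 0.003024, 3/17 · 0.034271 = 0.0060479, 4/17 · 0.02975 = 0.0069999; with total 0.019376.
Dividing through by the total gives posterior P(r = 1 | data) = 0.026012, P(r = 2 | data) = 0.14451, P(r = 3 | data) = 0.15607, P(r = 4 | data) = 0.31214, P(r = 5 | data) = 0.36127.
The predictive probability is P(orange next | data) = (1/7)(0.026012) + (2/7)(0.14451) + (3/7)(0.15607) + (4/7)(0.31214) + (5/7)(0.36127) = 0.54831.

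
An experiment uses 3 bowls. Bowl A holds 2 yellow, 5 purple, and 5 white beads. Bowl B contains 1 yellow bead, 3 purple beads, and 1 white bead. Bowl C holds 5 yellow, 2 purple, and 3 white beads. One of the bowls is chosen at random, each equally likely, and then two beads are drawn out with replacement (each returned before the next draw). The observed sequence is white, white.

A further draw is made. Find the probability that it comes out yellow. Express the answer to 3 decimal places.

0.270

Under each hypothesis, the probability of the observed sequence is: P(data | bowl A) = (5/12)(5/12) = 0.17361; P(data | bowl B) = (1/5)(1/5) = 0.04; P(data | bowl C) = (3/10)(3/10) = 0.09.
Multiplying each by its prior: 1/3 · 0.17361 = 0.05787, 1/3 · 0.04 = 0.013333, 1/3 · 0.09 = 0.03; summing to 0.1012.
The posterior is then P(bowl A | data) = 0.57182, P(bowl B | data) = 0.13175, P(bowl C | data) = 0.29643.
The predictive probability is P(yellow next | data) = (1/6)(0.57182) + (1/5)(0.13175) + (1/2)(0.29643) = 0.26987.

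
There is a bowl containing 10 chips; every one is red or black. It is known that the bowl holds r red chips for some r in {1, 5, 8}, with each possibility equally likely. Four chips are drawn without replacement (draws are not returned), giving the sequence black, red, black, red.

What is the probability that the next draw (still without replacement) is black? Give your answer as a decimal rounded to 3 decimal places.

0.391

Compute the likelihood of the observed sequence for each case: P(data | r = 1) = (9/10)(1/9)(8/8)(0/7) = 0; P(data | r = 5) = (5/10)(5/9)(4/8)(4/7) = 5/63; P(data | r = 8) = (2/10)(8/9)(1/8)(7/7) = 1/45.
Weighting by the prior gives 1/3 · 0 = 0, 1/3 · 5/63 = 5/189, 1/3 · 1/45 = 1/135; summing to 32/945.
Normalising, the posterior is P(r = 1 | data) = 0, P(r = 5 | data) = 25/32, P(r = 8 | data) = 7/32.
The predictive probability is P(black next | data) = (1/2)(25/32) + (0)(7/32) = 25/64.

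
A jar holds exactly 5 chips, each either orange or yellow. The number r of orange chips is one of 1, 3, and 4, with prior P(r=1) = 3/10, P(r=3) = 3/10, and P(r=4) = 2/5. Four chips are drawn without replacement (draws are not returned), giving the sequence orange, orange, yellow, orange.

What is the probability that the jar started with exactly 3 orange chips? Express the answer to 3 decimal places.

0.273

Compute the likelihood of the observed sequence for each case: P(data | r = 1) = (1/5)(0/4) = 0; P(data | r = 3) = (3/5)(2/4)(2/3)(1/2) = 1/10; P(data | r = 4) = (4/5)(3/4)(1/3)(2/2) = 1/5.
Weighting by the prior gives 3/10 · 0 = 0, 3/10 · 1/10 = 3/100, 2/5 · 1/5 = 2/25; these sum to 11/100.
Therefore the posterior P(r = 3 | data) = (3/100) / (11/100) = 3/11.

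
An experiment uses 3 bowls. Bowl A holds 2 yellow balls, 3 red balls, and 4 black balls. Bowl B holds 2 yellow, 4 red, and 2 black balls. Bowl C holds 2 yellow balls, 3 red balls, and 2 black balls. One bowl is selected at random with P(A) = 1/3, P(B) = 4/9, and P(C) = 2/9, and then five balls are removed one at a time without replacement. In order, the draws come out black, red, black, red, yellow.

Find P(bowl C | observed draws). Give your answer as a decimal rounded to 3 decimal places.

The likelihood of the observed sequence under each hypothesis: P(data | bowl A) = (4/9)(3/8)(3/7)(2/6)(2/5) = 1/105; P(data | bowl B) = (2/8)(4/7)(1/6)(3/5)(2/4) = 1/140; P(data | bowl C) = (2/7)(3/6)(1/5)(2/4)(2/3) = 1/105.
Multiplying each by its prior: 1/3 · 1/105 = 1/315, 4/9 · 1/140 = 1/315, 2/9 · 1/105 = 2/945; summing to 8/945.
So P(bowl C | data) = (2/945) / (8/945) = 1/4.

0.250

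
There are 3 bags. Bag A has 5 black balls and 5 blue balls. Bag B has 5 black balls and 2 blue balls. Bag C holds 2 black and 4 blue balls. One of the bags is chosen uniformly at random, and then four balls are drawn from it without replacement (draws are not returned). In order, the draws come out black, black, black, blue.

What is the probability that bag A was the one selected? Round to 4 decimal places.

0.2941

For each hypothesis, P(data | H) works out to: P(data | bag A) = (5/10)(4/9)(3/8)(5/7) = 5/84; P(data | bag B) = (5/7)(4/6)(3/5)(2/4) = 1/7; P(data | bag C) = (2/6)(1/5)(0/4) = 0.
The prior-weighted likelihoods are 1/3 · 5/84 = 5/252, 1/3 · 1/7 = 1/21, 1/3 · 0 = 0; with total 17/252.
Hence P(bag A | data) = (5/252) / (17/252) = 5/17.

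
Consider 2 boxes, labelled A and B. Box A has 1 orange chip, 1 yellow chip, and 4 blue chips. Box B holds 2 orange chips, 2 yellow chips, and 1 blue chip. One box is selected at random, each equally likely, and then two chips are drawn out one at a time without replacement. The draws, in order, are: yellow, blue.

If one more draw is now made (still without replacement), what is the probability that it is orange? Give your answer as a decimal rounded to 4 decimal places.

0.4286

The likelihood of the observed sequence under each hypothesis: P(data | box A) = (1/6)(4/5) = 2/15; P(data | box B) = (2/5)(1/4) = 1/10.
Multiplying each by its prior: 1/2 · 2/15 = 1/15, 1/2 · 1/10 = 1/20; with total 7/60.
The posterior is then P(box A | data) = 4/7, P(box B | data) = 3/7.
The predictive probability is P(orange next | data) = (1/4)(4/7) + (2/3)(3/7) = 3/7.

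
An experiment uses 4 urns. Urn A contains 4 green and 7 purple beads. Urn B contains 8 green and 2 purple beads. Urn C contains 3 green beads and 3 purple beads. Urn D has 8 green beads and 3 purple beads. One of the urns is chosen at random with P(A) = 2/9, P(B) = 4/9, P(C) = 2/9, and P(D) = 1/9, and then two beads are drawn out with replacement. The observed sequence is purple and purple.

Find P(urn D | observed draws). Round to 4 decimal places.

0.0482

Under each hypothesis, the probability of the observed sequence is: P(data | urn A) = (7/11)(7/11) = 0.40496; P(data | urn B) = (2/10)(2/10) = 0.04; P(data | urn C) = (3/6)(3/6) = 0.25; P(data | urn D) = (3/11)(3/11) = 0.07438.
Multiplying each by its prior: 2/9 · 0.40496 = 0.089991, 4/9 · 0.04 = 0.017778, 2/9 · 0.25 = 0.055556, 1/9 · 0.07438 = 0.0082645; summing to 0.17159.
Therefore the posterior P(urn D | data) = (0.0082645) / (0.17159) = 0.048164.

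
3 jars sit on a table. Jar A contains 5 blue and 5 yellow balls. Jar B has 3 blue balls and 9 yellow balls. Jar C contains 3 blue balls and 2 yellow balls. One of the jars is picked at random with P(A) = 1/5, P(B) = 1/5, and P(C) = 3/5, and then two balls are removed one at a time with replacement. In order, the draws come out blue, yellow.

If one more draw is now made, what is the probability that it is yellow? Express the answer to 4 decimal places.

0.4783

Under each hypothesis, the probability of the observed sequence is: P(data | jar A) = (5/10)(5/10) = 0.25; P(data | jar B) = (3/12)(9/12) = 0.1875; P(data | jar C) = (3/5)(2/5) = 0.24.
The prior-weighted likelihoods are 1/5 · 0.25 = 0.05, 1/5 · 0.1875 = 0.0375, 3/5 · 0.24 = 0.144; these sum to 0.2315.
Normalising, the posterior is P(jar A | data) = 0.21598, P(jar B | data) = 0.16199, P(jar C | data) = 0.62203.
So P(yellow next | data) = Σ P(yellow next | H) P(H | data) = (1/2)(0.21598) + (3/4)(0.16199) + (2/5)(0.62203) = 0.47829.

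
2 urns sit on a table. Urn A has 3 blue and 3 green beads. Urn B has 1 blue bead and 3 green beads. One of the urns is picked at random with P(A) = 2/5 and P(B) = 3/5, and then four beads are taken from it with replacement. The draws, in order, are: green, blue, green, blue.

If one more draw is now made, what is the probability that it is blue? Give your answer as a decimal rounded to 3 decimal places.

0.386

The likelihood of the observed sequence under each hypothesis: P(data | urn A) = (3/6)(3/6)(3/6)(3/6) = 0.0625; P(data | urn B) = (3/4)(1/4)(3/4)(1/4) = 0.035156.
Weighting by the prior gives 2/5 · 0.0625 = 0.025, 3/5 · 0.035156 = 0.021094; summing to 0.046094.
Dividing through by the total gives posterior P(urn A | data) = 0.54237, P(urn B | data) = 0.45763.
Averaging over the posterior, P(blue next | data) = (1/2)(0.54237) + (1/4)(0.45763) = 0.38559.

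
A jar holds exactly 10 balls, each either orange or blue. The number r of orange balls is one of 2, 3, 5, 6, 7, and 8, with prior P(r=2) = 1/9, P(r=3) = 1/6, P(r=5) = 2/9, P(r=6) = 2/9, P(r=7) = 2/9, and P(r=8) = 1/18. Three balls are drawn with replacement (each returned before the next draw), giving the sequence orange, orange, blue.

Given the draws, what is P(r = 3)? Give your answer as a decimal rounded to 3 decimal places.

0.092

Under each hypothesis, the probability of the observed sequence is: P(data | r = 2) = (2/10)(2/10)(8/10) = 0.032; P(data | r = 3) = (3/10)(3/10)(7/10) = 0.063; P(data | r = 5) = (5/10)(5/10)(5/10) = 0.125; P(data | r = 6) = (6/10)(6/10)(4/10) = 0.144; P(data | r = 7) = (7/10)(7/10)(3/10) = 0.147; P(data | r = 8) = (8/10)(8/10)(2/10) = 0.128.
Weighting by the prior gives 1/9 · 0.032 = 0.0035556, 1/6 · 0.063 = 0.0105, 2/9 · 0.125 = 0.027778, 2/9 · 0.144 = 0.032, 2/9 · 0.147 = 0.032667, 1/18 · 0.128 = 0.0071111; summing to 0.11361.
By Bayes' rule, P(r = 3 | data) = (0.0105) / (0.11361) = 0.092421.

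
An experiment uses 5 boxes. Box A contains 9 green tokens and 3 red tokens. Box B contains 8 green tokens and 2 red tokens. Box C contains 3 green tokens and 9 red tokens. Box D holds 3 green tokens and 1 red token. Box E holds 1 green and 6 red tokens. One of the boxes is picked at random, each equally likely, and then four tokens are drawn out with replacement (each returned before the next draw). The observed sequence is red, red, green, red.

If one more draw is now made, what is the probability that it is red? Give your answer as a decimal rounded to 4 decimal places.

0.7251

For each hypothesis, P(data | H) works out to: P(data | box A) = (3/12)(3/12)(9/12)(3/12) = 0.011719; P(data | box B) = (2/10)(2/10)(8/10)(2/10) = 0.0064; P(data | box C) = (9/12)(9/12)(3/12)(9/12) = 0.10547; P(data | box D) = (1/4)(1/4)(3/4)(1/4) = 0.011719; P(data | box E) = (6/7)(6/7)(1/7)(6/7) = 0.089963.
Weighting by the prior gives 1/5 · 0.011719 = 0.0023437, 1/5 · 0.0064 = 0.00128, 1/5 · 0.10547 = 0.021094, 1/5 · 0.011719 = 0.0023437, 1/5 · 0.089963 = 0.017993; summing to 0.045054.
Normalising, the posterior is P(box A | data) = 0.052021, P(box B | data) = 0.028411, P(box C | data) = 0.46819, P(box D | data) = 0.052021, P(box E | data) = 0.39936.
So P(red next | data) = Σ P(red next | H) P(H | data) = (1/4)(0.052021) + (1/5)(0.028411) + (3/4)(0.46819) + (1/4)(0.052021) + (6/7)(0.39936) = 0.72514.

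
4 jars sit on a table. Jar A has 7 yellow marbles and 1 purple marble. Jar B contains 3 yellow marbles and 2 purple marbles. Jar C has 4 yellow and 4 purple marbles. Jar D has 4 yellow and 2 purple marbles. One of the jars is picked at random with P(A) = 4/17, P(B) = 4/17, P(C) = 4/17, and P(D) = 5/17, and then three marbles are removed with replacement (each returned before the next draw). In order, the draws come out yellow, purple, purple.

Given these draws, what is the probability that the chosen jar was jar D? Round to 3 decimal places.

For each hypothesis, P(data | H) works out to: P(data | jar A) = (7/8)(1/8)(1/8) = 0.013672; P(data | jar B) = (3/5)(2/5)(2/5) = 0.096; P(data | jar C) = (4/8)(4/8)(4/8) = 0.125; P(data | jar D) = (4/6)(2/6)(2/6) = 0.074074.
Weighting by the prior gives 4/17 · 0.013672 = 0.0032169, 4/17 · 0.096 = 0.022588, 4/17 · 0.125 = 0.029412, 5/17 · 0.074074 = 0.021786; these sum to 0.077003.
Hence P(jar D | data) = (0.021786) / (0.077003) = 0.28293.

0.283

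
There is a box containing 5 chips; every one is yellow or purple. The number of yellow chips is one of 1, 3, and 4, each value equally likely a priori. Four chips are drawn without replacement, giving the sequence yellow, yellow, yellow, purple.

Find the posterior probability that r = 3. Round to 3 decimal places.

Compute the likelihood of the observed sequence for each case: P(data | r = 1) = (1/5)(0/4) = 0; P(data | r = 3) = (3/5)(2/4)(1/3)(2/2) = 1/10; P(data | r = 4) = (4/5)(3/4)(2/3)(1/2) = 1/5.
Multiplying each by its prior: 1/3 · 0 = 0, 1/3 · 1/10 = 1/30, 1/3 · 1/5 = 1/15; summing to 1/10.
Hence P(r = 3 | data) = (1/30) / (1/10) = 1/3.

0.333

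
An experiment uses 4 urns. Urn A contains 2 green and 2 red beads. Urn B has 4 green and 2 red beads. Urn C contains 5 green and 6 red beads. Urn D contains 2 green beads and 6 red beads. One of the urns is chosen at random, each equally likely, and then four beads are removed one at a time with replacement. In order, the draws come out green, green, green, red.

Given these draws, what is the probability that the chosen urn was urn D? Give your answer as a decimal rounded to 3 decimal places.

0.052

Under each hypothesis, the probability of the observed sequence is: P(data | urn A) = (2/4)(2/4)(2/4)(2/4) = 0.0625; P(data | urn B) = (4/6)(4/6)(4/6)(2/6) = 0.098765; P(data | urn C) = (5/11)(5/11)(5/11)(6/11) = 0.051226; P(data | urn D) = (2/8)(2/8)(2/8)(6/8) = 0.011719.
Multiplying each by its prior: 1/4 · 0.0625 = 0.015625, 1/4 · 0.098765 = 0.024691, 1/4 · 0.051226 = 0.012807, 1/4 · 0.011719 = 0.0029297; summing to 0.056053.
Therefore the posterior P(urn D | data) = (0.0029297) / (0.056053) = 0.052267.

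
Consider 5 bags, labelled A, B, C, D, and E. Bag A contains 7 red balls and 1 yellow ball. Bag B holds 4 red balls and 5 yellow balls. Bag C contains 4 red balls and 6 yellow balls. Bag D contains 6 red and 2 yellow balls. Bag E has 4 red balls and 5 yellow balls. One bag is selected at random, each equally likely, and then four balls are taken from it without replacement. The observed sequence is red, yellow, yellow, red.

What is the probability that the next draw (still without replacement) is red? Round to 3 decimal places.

0.463

The likelihood of the observed sequence under each hypothesis: P(data | bag A) = (7/8)(1/7)(0/6) = 0; P(data | bag B) = (4/9)(5/8)(4/7)(3/6) = 0.079365; P(data | bag C) = (4/10)(6/9)(5/8)(3/7) = 0.071429; P(data | bag D) = (6/8)(2/7)(1/6)(5/5) = 0.035714; P(data | bag E) = (4/9)(5/8)(4/7)(3/6) = 0.079365.
Multiplying each by its prior: 1/5 · 0 = 0, 1/5 · 0.079365 = 0.015873, 1/5 · 0.071429 = 0.014286, 1/5 · 0.035714 = 0.0071429, 1/5 · 0.079365 = 0.015873; these sum to 0.053175.
Normalising, the posterior is P(bag A | data) = 0, P(bag B | data) = 0.29851, P(bag C | data) = 0.26866, P(bag D | data) = 0.13433, P(bag E | data) = 0.29851.
Averaging over the posterior, P(red next | data) = (2/5)(0.29851) + (1/3)(0.26866) + (1)(0.13433) + (2/5)(0.29851) = 0.46269.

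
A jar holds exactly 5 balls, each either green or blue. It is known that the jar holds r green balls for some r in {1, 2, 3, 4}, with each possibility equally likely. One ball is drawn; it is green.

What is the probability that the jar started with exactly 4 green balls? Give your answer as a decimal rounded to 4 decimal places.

For each hypothesis, P(data | H) works out to: P(data | r = 1) = (1/5) = 1/5; P(data | r = 2) = (2/5) = 2/5; P(data | r = 3) = (3/5) = 3/5; P(data | r = 4) = (4/5) = 4/5.
Multiplying each by its prior: 1/4 · 1/5 = 1/20, 1/4 · 2/5 = 1/10, 1/4 · 3/5 = 3/20, 1/4 · 4/5 = 1/5; summing to 1/2.
So P(r = 4 | data) = (1/5) / (1/2) = 2/5.

0.4000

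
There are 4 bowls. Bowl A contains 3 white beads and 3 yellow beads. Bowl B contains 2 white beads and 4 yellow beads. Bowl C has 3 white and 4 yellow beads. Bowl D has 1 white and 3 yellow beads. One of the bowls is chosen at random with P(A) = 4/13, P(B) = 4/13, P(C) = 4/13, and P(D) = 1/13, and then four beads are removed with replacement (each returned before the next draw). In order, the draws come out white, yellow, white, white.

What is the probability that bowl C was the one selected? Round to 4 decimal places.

The likelihood of the observed sequence under each hypothesis: P(data | bowl A) = (3/6)(3/6)(3/6)(3/6) = 0.0625; P(data | bowl B) = (2/6)(4/6)(2/6)(2/6) = 0.024691; P(data | bowl C) = (3/7)(4/7)(3/7)(3/7) = 0.044981; P(data | bowl D) = (1/4)(3/4)(1/4)(1/4) = 0.011719.
Multiplying each by its prior: 4/13 · 0.0625 = 0.019231, 4/13 · 0.024691 = 0.0075973, 4/13 · 0.044981 = 0.01384, 1/13 · 0.011719 = 0.00090144; with total 0.04157.
Therefore the posterior P(bowl C | data) = (0.01384) / (0.04157) = 0.33294.

0.3329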